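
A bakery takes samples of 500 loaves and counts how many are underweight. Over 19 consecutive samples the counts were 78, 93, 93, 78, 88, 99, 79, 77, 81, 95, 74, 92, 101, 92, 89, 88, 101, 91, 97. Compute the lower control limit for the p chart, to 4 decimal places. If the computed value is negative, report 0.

p̄ = Σdᵢ / (k·n) = 1686 / (19 × 500) = 0.17747
LCL = p̄ − 3·√(p̄(1−p̄)/n) = 0.17747 − 3 × 0.01709 = 0.12621

0.1262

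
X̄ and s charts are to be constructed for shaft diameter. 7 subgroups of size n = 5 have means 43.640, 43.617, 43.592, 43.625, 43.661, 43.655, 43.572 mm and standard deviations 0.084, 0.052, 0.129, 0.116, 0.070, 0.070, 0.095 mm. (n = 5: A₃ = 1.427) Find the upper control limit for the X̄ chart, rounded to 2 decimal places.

X̄̄ = (43.640 + 43.617 + 43.592 + 43.625 + 43.661 + 43.655 + 43.572) / 7 = 43.6231
s̄ = (0.084 + 0.052 + 0.129 + 0.116 + 0.070 + 0.070 + 0.095) / 7 = 0.0880
UCL = X̄̄ + A₃·s̄ = 43.6231 + 1.427 × 0.0880 = 43.7487

43.75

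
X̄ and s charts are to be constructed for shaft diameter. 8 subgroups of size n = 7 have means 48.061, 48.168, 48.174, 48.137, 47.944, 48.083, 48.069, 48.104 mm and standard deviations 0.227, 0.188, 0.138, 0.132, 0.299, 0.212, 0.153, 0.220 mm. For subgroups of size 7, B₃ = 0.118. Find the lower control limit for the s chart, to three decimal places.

s̄ = (0.227 + 0.188 + 0.138 + 0.132 + 0.299 + 0.212 + 0.153 + 0.220) / 8 = 0.1961
LCL_s = B₃·s̄ = 0.118 × 0.1961 = 0.0231

0.023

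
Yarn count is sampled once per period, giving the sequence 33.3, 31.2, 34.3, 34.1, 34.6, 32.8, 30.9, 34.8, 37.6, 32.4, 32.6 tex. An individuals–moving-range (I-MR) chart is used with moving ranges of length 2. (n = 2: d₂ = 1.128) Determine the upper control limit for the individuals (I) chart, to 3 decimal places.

X̄ = (33.3 + 31.2 + 34.3 + 34.1 + 34.6 + 32.8 + 30.9 + 34.8 + 37.6 + 32.4 + 32.6) / 11 = 33.5091
Moving ranges: 2.1, 3.1, 0.2, 0.5, 1.8, 1.9, 3.9, 2.8, 5.2, 0.2; M̄R̄ = 21.7000 / 10 = 2.1700
UCL = X̄ + 3·M̄R̄/d₂ = 33.5091 + 3 × 2.1700 / 1.128 = 39.2804

39.280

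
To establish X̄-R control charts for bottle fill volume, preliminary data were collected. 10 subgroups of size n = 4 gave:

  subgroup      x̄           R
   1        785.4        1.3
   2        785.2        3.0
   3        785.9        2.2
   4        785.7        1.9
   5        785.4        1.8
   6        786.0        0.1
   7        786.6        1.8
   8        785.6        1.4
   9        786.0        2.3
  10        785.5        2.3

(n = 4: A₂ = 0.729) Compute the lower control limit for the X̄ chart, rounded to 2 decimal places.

784.41

X̄̄ = (785.4 + 785.2 + 785.9 + 785.7 + 785.4 + 786.0 + 786.6 + 785.6 + 786.0 + 785.5) / 10 = 7857.3000 / 10 = 785.7300
R̄ = (1.3 + 3.0 + 2.2 + 1.9 + 1.8 + 0.1 + 1.8 + 1.4 + 2.3 + 2.3) / 10 = 18.1000 / 10 = 1.8100
LCL = X̄̄ − A₂·R̄ = 785.7300 − 0.729 × 1.8100 = 784.4105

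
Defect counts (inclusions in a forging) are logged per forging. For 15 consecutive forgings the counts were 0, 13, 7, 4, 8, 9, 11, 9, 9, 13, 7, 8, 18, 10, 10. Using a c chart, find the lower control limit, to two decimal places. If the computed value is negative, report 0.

c̄ = (0 + 13 + 7 + 4 + 8 + 9 + 11 + 9 + 9 + 13 + 7 + 8 + 18 + 10 + 10) / 15 = 136 / 15 = 9.0667
LCL = c̄ − 3√c̄ = 9.0667 − 3 × 3.0111 = 0.0334

0.03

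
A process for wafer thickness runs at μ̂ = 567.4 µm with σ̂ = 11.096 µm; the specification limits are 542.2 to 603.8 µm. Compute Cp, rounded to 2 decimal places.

0.93

Cp = (USL − LSL) / (6σ̂) = (603.8 − 542.2) / (6 × 11.096) = 61.6000 / 66.5760 = 0.9253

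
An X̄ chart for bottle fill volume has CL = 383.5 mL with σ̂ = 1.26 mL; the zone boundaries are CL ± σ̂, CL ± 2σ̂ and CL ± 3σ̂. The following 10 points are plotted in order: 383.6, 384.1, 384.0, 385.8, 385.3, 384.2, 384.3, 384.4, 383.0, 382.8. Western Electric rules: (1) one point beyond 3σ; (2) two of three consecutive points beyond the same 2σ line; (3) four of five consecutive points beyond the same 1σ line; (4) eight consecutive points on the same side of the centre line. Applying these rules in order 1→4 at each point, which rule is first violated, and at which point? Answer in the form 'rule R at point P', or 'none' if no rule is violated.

rule 4 at point 8

Zone of each point (C = within 1σ̂, B = 1σ̂–2σ̂, A = 2σ̂–3σ̂, * = beyond 3σ̂; sign = side of CL): 1:+C, 2:+C, 3:+C, 4:+B, 5:+B, 6:+C, 7:+C, 8:+C, 9:-C, 10:-C
Rule 4 (eight consecutive points on the same side of the centre line) is satisfied at point 8.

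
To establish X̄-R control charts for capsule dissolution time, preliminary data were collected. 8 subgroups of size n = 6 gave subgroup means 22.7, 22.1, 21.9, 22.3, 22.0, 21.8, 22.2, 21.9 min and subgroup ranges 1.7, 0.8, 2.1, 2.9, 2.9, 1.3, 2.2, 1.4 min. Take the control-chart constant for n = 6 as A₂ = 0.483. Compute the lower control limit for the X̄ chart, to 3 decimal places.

21.189

X̄̄ = (22.7 + 22.1 + 21.9 + 22.3 + 22.0 + 21.8 + 22.2 + 21.9) / 8 = 176.9000 / 8 = 22.1125
R̄ = (1.7 + 0.8 + 2.1 + 2.9 + 2.9 + 1.3 + 2.2 + 1.4) / 8 = 15.3000 / 8 = 1.9125
LCL = X̄̄ − A₂·R̄ = 22.1125 − 0.483 × 1.9125 = 21.1888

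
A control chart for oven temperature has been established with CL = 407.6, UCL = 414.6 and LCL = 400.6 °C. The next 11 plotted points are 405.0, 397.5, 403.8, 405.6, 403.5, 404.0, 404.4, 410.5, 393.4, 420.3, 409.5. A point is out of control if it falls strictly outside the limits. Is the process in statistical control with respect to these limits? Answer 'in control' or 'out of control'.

Compare each point to [400.6, 414.6]: sample 2 = 397.5 < LCL; sample 9 = 393.4 < LCL; sample 10 = 420.3 > UCL.

out of control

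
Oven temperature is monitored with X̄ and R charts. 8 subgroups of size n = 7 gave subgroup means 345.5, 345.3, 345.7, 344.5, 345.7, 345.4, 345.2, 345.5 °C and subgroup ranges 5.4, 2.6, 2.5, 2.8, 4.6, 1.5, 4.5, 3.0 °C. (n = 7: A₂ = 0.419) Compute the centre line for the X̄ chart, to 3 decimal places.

X̄̄ = (345.5 + 345.3 + 345.7 + 344.5 + 345.7 + 345.4 + 345.2 + 345.5) / 8 = 2762.8000 / 8 = 345.3500
CL = X̄̄ = 345.3500

345.350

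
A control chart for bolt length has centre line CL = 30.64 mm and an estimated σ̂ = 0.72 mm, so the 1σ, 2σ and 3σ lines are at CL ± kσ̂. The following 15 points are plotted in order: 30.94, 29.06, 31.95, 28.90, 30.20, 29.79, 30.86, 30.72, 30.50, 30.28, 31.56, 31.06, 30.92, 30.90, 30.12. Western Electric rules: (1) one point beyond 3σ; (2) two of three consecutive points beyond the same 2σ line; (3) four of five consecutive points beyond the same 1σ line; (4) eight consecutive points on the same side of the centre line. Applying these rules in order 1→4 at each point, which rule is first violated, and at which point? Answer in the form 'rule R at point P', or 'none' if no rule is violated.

rule 2 at point 4

Zone of each point (C = within 1σ̂, B = 1σ̂–2σ̂, A = 2σ̂–3σ̂, * = beyond 3σ̂; sign = side of CL): 1:+C, 2:-A, 3:+B, 4:-A, 5:-C, 6:-B, 7:+C, 8:+C, 9:-C, 10:-C, 11:+B, 12:+C, 13:+C, 14:+C, 15:-C
Rule 2 (two of three consecutive points beyond the same 2σ limit) is satisfied at point 4.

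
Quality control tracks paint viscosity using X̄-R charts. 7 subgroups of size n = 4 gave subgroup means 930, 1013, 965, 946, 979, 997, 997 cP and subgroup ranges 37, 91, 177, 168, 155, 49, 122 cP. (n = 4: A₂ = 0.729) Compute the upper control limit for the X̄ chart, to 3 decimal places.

1058.496

X̄̄ = (930 + 1013 + 965 + 946 + 979 + 997 + 997) / 7 = 6827.0000 / 7 = 975.2857
R̄ = (37 + 91 + 177 + 168 + 155 + 49 + 122) / 7 = 799.0000 / 7 = 114.1429
UCL = X̄̄ + A₂·R̄ = 975.2857 + 0.729 × 114.1429 = 1058.4959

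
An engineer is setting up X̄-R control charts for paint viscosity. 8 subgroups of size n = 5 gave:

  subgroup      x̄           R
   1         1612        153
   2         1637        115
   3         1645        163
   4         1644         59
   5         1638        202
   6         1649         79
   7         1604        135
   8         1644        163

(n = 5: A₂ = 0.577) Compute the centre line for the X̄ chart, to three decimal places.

X̄̄ = (1612 + 1637 + 1645 + 1644 + 1638 + 1649 + 1604 + 1644) / 8 = 13073.0000 / 8 = 1634.1250
CL = X̄̄ = 1634.1250

1634.125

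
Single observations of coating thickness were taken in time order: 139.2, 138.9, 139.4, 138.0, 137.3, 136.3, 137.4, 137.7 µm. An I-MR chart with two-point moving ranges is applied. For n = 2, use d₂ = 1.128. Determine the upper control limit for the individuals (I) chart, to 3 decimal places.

X̄ = (139.2 + 138.9 + 139.4 + 138.0 + 137.3 + 136.3 + 137.4 + 137.7) / 8 = 138.0250
Moving ranges: 0.3, 0.5, 1.4, 0.7, 1.0, 1.1, 0.3; M̄R̄ = 5.3000 / 7 = 0.7571
UCL = X̄ + 3·M̄R̄/d₂ = 138.0250 + 3 × 0.7571 / 1.128 = 140.0387

140.039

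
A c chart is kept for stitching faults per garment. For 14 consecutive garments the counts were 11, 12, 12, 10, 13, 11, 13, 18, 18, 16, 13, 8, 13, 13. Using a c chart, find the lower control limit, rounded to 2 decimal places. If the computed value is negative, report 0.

c̄ = (11 + 12 + 12 + 10 + 13 + 11 + 13 + 18 + 18 + 16 + 13 + 8 + 13 + 13) / 14 = 181 / 14 = 12.9286
LCL = c̄ − 3√c̄ = 12.9286 − 3 × 3.5956 = 2.1417

2.14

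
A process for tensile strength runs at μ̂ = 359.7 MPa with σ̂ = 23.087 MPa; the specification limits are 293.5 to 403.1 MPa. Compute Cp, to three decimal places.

Cp = (USL − LSL) / (6σ̂) = (403.1 − 293.5) / (6 × 23.087) = 109.6000 / 138.5220 = 0.7912

0.791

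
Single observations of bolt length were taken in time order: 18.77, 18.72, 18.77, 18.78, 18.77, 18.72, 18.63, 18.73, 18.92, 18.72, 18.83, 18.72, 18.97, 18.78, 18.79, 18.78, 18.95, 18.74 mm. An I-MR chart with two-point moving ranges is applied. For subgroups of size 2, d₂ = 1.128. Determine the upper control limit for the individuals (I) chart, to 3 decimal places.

19.066

X̄ = (18.77 + 18.72 + 18.77 + 18.78 + 18.77 + 18.72 + 18.63 + 18.73 + 18.92 + 18.72 + 18.83 + 18.72 + 18.97 + 18.78 + 18.79 + 18.78 + 18.95 + 18.74) / 18 = 18.7828
Moving ranges: 0.05, 0.05, 0.01, 0.01, 0.05, 0.09, 0.10, 0.19, 0.20, 0.11, 0.11, 0.25, 0.19, 0.01, 0.01, 0.17, 0.21; M̄R̄ = 1.8100 / 17 = 0.1065
UCL = X̄ + 3·M̄R̄/d₂ = 18.7828 + 3 × 0.1065 / 1.128 = 19.0659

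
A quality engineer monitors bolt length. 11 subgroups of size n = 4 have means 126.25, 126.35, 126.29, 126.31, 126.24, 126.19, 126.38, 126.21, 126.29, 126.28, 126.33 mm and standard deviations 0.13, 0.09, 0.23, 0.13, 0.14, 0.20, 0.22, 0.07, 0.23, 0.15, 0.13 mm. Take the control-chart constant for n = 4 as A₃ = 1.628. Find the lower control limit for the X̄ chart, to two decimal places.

126.03

X̄̄ = (126.25 + 126.35 + 126.29 + 126.31 + 126.24 + 126.19 + 126.38 + 126.21 + 126.29 + 126.28 + 126.33) / 11 = 126.2836
s̄ = (0.13 + 0.09 + 0.23 + 0.13 + 0.14 + 0.20 + 0.22 + 0.07 + 0.23 + 0.15 + 0.13) / 11 = 0.1564
LCL = X̄̄ − A₃·s̄ = 126.2836 − 1.628 × 0.1564 = 126.0291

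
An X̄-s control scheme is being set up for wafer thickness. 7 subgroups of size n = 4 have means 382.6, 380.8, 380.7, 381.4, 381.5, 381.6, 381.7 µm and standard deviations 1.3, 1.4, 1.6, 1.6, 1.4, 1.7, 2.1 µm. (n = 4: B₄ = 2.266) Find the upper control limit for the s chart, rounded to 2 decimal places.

s̄ = (1.3 + 1.4 + 1.6 + 1.6 + 1.4 + 1.7 + 2.1) / 7 = 1.5857
UCL_s = B₄·s̄ = 2.266 × 1.5857 = 3.5932

3.59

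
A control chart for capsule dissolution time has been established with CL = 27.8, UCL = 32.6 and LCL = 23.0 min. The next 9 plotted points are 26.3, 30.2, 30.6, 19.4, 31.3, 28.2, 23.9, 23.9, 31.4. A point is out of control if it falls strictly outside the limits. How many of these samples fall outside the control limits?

1

Compare each point to [23.0, 32.6]: sample 4 = 19.4 < LCL.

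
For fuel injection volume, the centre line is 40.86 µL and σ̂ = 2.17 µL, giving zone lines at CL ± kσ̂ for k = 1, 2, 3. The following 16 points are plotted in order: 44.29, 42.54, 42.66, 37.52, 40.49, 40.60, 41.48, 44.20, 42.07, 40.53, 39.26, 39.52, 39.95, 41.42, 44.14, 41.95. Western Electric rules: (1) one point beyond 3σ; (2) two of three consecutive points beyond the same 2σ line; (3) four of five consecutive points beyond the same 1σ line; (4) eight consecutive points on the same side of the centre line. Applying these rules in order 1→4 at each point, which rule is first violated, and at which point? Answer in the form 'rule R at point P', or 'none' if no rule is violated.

Zone of each point (C = within 1σ̂, B = 1σ̂–2σ̂, A = 2σ̂–3σ̂, * = beyond 3σ̂; sign = side of CL): 1:+B, 2:+C, 3:+C, 4:-B, 5:-C, 6:-C, 7:+C, 8:+B, 9:+C, 10:-C, 11:-C, 12:-C, 13:-C, 14:+C, 15:+B, 16:+C
No rule fires across all 16 points.

none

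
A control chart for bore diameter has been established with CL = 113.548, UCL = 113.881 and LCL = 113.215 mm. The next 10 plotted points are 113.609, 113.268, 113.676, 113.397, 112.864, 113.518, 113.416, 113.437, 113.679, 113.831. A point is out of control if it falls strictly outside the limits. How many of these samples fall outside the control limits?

1

Compare each point to [113.215, 113.881]: sample 5 = 112.864 < LCL.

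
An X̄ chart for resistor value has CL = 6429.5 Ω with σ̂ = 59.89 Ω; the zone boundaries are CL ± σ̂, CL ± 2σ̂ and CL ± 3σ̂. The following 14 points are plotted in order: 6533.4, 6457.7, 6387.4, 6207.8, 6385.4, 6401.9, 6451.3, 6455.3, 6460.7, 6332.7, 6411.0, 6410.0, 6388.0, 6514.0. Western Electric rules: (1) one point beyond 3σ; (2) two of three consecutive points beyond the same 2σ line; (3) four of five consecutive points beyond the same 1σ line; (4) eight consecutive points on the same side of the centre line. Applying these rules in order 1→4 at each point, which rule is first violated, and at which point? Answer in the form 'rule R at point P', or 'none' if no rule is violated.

rule 1 at point 4

Zone of each point (C = within 1σ̂, B = 1σ̂–2σ̂, A = 2σ̂–3σ̂, * = beyond 3σ̂; sign = side of CL): 1:+B, 2:+C, 3:-C, 4:-*, 5:-C, 6:-C, 7:+C, 8:+C, 9:+C, 10:-B, 11:-C, 12:-C, 13:-C, 14:+B
Rule 1 (one point beyond the 3σ limits) is satisfied at point 4.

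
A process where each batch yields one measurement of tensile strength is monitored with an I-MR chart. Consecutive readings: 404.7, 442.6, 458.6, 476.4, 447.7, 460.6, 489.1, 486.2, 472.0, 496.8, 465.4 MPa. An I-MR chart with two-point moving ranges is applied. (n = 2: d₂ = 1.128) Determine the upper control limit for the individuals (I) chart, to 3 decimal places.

520.853

X̄ = (404.7 + 442.6 + 458.6 + 476.4 + 447.7 + 460.6 + 489.1 + 486.2 + 472.0 + 496.8 + 465.4) / 11 = 463.6455
Moving ranges: 37.9, 16.0, 17.8, 28.7, 12.9, 28.5, 2.9, 14.2, 24.8, 31.4; M̄R̄ = 215.1000 / 10 = 21.5100
UCL = X̄ + 3·M̄R̄/d₂ = 463.6455 + 3 × 21.5100 / 1.128 = 520.8529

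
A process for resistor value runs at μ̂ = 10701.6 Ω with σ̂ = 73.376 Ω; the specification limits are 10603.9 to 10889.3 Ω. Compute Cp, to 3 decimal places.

0.648

Cp = (USL − LSL) / (6σ̂) = (10889.3 − 10603.9) / (6 × 73.376) = 285.4000 / 440.2560 = 0.6483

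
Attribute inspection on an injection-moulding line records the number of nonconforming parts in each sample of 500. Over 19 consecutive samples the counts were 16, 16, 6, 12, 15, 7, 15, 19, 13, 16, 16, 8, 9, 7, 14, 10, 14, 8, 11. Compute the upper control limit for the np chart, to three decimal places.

p̄ = Σdᵢ / (k·n) = 232 / (19 × 500) = 0.02442
UCL = np̄ + 3·√(np̄(1−p̄)) = 12.2105 + 3 × √(12.2105×0.97558) = 12.2105 + 3 × 3.4514 = 22.5648

22.565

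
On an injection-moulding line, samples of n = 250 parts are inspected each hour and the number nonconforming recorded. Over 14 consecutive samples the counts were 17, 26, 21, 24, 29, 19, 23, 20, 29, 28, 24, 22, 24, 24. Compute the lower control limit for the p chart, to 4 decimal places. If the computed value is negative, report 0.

0.0388

p̄ = Σdᵢ / (k·n) = 330 / (14 × 250) = 0.09429
LCL = p̄ − 3·√(p̄(1−p̄)/n) = 0.09429 − 3 × 0.01848 = 0.03884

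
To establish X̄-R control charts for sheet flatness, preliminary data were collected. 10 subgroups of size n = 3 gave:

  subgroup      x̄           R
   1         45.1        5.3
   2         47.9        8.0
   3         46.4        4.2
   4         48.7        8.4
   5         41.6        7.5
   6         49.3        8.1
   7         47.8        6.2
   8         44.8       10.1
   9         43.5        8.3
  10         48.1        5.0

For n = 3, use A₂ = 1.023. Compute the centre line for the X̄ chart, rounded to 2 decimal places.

46.32

X̄̄ = (45.1 + 47.9 + 46.4 + 48.7 + 41.6 + 49.3 + 47.8 + 44.8 + 43.5 + 48.1) / 10 = 463.2000 / 10 = 46.3200
CL = X̄̄ = 46.3200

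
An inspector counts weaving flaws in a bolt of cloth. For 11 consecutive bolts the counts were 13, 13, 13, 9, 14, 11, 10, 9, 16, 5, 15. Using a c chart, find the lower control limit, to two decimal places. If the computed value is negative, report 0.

1.40

c̄ = (13 + 13 + 13 + 9 + 14 + 11 + 10 + 9 + 16 + 5 + 15) / 11 = 128 / 11 = 11.6364
LCL = c̄ − 3√c̄ = 11.6364 − 3 × 3.4112 = 1.4027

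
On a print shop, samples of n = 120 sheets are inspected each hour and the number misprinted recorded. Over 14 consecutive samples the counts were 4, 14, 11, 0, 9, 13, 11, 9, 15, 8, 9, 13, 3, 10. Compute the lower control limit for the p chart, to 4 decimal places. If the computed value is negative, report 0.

p̄ = Σdᵢ / (k·n) = 129 / (14 × 120) = 0.07679
LCL = p̄ − 3·√(p̄(1−p̄)/n) = 0.07679 − 3 × 0.02431 = 0.00387

0.0039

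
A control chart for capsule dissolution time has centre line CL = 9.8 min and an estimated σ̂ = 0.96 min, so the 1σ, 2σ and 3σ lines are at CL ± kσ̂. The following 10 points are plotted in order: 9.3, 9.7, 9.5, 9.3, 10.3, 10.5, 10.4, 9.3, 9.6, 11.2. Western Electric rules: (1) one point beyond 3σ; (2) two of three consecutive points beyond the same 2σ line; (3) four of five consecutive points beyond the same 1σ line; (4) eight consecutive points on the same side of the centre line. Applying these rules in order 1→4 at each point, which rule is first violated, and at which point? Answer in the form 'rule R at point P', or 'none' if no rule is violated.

Zone of each point (C = within 1σ̂, B = 1σ̂–2σ̂, A = 2σ̂–3σ̂, * = beyond 3σ̂; sign = side of CL): 1:-C, 2:-C, 3:-C, 4:-C, 5:+C, 6:+C, 7:+C, 8:-C, 9:-C, 10:+B
No rule fires across all 10 points.

none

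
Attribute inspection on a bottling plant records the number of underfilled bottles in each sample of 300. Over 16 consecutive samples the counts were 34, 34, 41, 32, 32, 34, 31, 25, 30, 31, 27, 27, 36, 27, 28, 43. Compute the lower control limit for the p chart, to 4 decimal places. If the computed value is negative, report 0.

0.0532

p̄ = Σdᵢ / (k·n) = 512 / (16 × 300) = 0.10667
LCL = p̄ − 3·√(p̄(1−p̄)/n) = 0.10667 − 3 × 0.01782 = 0.05320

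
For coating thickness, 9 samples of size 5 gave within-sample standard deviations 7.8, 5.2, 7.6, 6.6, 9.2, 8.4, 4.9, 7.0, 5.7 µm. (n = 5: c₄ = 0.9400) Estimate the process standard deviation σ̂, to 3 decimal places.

7.376

s̄ = (7.8 + 5.2 + 7.6 + 6.6 + 9.2 + 8.4 + 4.9 + 7.0 + 5.7) / 9 = 6.9333
σ̂ = s̄ / c₄ = 6.9333 / 0.9400 = 7.3759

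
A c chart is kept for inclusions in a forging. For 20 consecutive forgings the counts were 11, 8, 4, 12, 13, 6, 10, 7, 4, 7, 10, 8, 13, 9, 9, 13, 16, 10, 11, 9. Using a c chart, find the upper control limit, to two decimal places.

c̄ = (11 + 8 + 4 + 12 + 13 + 6 + 10 + 7 + 4 + 7 + 10 + 8 + 13 + 9 + 9 + 13 + 16 + 10 + 11 + 9) / 20 = 190 / 20 = 9.5000
UCL = c̄ + 3√c̄ = 9.5000 + 3 × √9.5000 = 9.5000 + 3 × 3.0822 = 18.7466

18.75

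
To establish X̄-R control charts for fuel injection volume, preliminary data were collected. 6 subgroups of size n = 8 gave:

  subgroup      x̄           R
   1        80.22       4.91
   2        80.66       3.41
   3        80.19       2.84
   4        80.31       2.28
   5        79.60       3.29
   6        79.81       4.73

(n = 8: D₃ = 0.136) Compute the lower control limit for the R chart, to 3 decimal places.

R̄ = (4.91 + 3.41 + 2.84 + 2.28 + 3.29 + 4.73) / 6 = 21.4600 / 6 = 3.5767
LCL_R = D₃·R̄ = 0.136 × 3.5767 = 0.4864

0.486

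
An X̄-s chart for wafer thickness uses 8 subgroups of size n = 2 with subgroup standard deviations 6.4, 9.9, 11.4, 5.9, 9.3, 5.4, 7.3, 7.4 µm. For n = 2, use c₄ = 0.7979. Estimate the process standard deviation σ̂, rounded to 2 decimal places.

9.87

s̄ = (6.4 + 9.9 + 11.4 + 5.9 + 9.3 + 5.4 + 7.3 + 7.4) / 8 = 7.8750
σ̂ = s̄ / c₄ = 7.8750 / 0.7979 = 9.8697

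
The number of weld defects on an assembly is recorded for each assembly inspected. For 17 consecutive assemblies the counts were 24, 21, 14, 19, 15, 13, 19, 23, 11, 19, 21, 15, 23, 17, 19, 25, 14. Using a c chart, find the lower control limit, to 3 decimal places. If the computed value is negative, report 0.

5.501

c̄ = (24 + 21 + 14 + 19 + 15 + 13 + 19 + 23 + 11 + 19 + 21 + 15 + 23 + 17 + 19 + 25 + 14) / 17 = 312 / 17 = 18.3529
LCL = c̄ − 3√c̄ = 18.3529 − 3 × 4.2840 = 5.5008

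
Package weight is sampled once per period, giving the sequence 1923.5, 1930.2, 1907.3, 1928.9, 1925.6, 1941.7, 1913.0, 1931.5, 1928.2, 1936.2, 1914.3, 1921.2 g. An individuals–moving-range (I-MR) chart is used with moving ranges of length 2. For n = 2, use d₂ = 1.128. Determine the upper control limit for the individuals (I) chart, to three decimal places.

1963.310

X̄ = (1923.5 + 1930.2 + 1907.3 + 1928.9 + 1925.6 + 1941.7 + 1913.0 + 1931.5 + 1928.2 + 1936.2 + 1914.3 + 1921.2) / 12 = 1925.1333
Moving ranges: 6.7, 22.9, 21.6, 3.3, 16.1, 28.7, 18.5, 3.3, 8.0, 21.9, 6.9; M̄R̄ = 157.9000 / 11 = 14.3545
UCL = X̄ + 3·M̄R̄/d₂ = 1925.1333 + 3 × 14.3545 / 1.128 = 1963.3103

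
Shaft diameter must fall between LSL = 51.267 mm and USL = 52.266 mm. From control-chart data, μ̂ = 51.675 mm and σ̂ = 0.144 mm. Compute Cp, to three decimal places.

Cp = (USL − LSL) / (6σ̂) = (52.266 − 51.267) / (6 × 0.144) = 0.9990 / 0.8640 = 1.1562

1.156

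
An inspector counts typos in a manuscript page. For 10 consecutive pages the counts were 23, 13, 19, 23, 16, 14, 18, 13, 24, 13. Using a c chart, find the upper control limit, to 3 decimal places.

c̄ = (23 + 13 + 19 + 23 + 16 + 14 + 18 + 13 + 24 + 13) / 10 = 176 / 10 = 17.6000
UCL = c̄ + 3√c̄ = 17.6000 + 3 × √17.6000 = 17.6000 + 3 × 4.1952 = 30.1857

30.186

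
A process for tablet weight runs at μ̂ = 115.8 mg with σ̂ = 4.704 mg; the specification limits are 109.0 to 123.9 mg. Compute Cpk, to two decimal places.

Cpu = (USL − μ̂) / (3σ̂) = (123.9 − 115.8) / (3 × 4.704) = 0.5740; Cpl = (μ̂ − LSL) / (3σ̂) = (115.8 − 109.0) / (3 × 4.704) = 0.4819; Cpk = min(Cpu, Cpl) = 0.4819

0.48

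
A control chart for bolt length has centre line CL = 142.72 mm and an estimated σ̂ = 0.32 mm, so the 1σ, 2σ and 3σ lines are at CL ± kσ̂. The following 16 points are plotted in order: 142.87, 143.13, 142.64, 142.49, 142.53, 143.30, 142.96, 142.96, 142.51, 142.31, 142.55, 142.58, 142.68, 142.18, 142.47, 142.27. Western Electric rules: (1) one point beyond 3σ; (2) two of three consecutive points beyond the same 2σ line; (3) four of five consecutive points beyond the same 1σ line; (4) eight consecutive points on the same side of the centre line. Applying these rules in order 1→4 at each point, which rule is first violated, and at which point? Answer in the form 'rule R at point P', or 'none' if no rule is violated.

rule 4 at point 16

Zone of each point (C = within 1σ̂, B = 1σ̂–2σ̂, A = 2σ̂–3σ̂, * = beyond 3σ̂; sign = side of CL): 1:+C, 2:+B, 3:-C, 4:-C, 5:-C, 6:+B, 7:+C, 8:+C, 9:-C, 10:-B, 11:-C, 12:-C, 13:-C, 14:-B, 15:-C, 16:-B
Rule 4 (eight consecutive points on the same side of the centre line) is satisfied at point 16.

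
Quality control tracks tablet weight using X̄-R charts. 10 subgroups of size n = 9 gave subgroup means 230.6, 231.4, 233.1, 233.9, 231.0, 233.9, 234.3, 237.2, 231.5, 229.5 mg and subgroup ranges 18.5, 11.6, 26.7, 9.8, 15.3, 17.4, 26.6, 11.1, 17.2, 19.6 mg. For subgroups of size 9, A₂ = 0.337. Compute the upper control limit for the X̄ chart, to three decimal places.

238.497

X̄̄ = (230.6 + 231.4 + 233.1 + 233.9 + 231.0 + 233.9 + 234.3 + 237.2 + 231.5 + 229.5) / 10 = 2326.4000 / 10 = 232.6400
R̄ = (18.5 + 11.6 + 26.7 + 9.8 + 15.3 + 17.4 + 26.6 + 11.1 + 17.2 + 19.6) / 10 = 173.8000 / 10 = 17.3800
UCL = X̄̄ + A₂·R̄ = 232.6400 + 0.337 × 17.3800 = 238.4971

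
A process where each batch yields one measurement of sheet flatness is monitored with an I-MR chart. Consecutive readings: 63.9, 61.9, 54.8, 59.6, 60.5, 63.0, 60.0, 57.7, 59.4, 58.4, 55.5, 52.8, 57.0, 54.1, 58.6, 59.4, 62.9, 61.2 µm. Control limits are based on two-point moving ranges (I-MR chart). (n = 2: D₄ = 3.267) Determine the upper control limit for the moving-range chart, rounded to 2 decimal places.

Moving ranges: 2.0, 7.1, 4.8, 0.9, 2.5, 3.0, 2.3, 1.7, 1.0, 2.9, 2.7, 4.2, 2.9, 4.5, 0.8, 3.5, 1.7; M̄R̄ = 48.5000 / 17 = 2.8529
UCL_MR = D₄·M̄R̄ = 3.267 × 2.8529 = 9.3206

9.32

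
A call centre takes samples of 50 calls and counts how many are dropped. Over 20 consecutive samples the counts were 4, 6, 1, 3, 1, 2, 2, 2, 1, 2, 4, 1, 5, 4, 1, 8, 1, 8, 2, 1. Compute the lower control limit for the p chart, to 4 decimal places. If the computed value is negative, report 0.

p̄ = Σdᵢ / (k·n) = 59 / (20 × 50) = 0.05900
LCL = p̄ − 3·√(p̄(1−p̄)/n) = 0.05900 − 3 × 0.03332 = -0.04097 → 0 (negative, so LCL = 0)

0.0000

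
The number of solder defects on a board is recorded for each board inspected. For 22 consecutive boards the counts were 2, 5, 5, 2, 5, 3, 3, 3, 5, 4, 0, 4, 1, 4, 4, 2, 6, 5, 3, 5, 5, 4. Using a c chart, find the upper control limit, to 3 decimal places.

9.357

c̄ = (2 + 5 + 5 + 2 + 5 + 3 + 3 + 3 + 5 + 4 + 0 + 4 + 1 + 4 + 4 + 2 + 6 + 5 + 3 + 5 + 5 + 4) / 22 = 80 / 22 = 3.6364
UCL = c̄ + 3√c̄ = 3.6364 + 3 × √3.6364 = 3.6364 + 3 × 1.9069 = 9.3571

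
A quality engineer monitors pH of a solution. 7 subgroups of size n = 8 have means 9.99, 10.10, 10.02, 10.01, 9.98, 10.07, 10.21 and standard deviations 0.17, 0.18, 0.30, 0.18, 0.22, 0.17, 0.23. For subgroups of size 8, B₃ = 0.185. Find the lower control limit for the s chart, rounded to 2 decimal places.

0.04

s̄ = (0.17 + 0.18 + 0.30 + 0.18 + 0.22 + 0.17 + 0.23) / 7 = 0.2071
LCL_s = B₃·s̄ = 0.185 × 0.2071 = 0.0383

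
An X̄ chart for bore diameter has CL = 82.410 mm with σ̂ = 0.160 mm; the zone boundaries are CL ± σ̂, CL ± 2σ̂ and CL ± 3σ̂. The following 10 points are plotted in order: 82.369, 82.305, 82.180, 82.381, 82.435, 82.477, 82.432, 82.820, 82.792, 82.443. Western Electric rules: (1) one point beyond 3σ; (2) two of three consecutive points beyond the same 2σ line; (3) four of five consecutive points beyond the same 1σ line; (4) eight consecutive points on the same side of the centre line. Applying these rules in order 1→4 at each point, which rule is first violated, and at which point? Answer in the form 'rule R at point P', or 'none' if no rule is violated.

Zone of each point (C = within 1σ̂, B = 1σ̂–2σ̂, A = 2σ̂–3σ̂, * = beyond 3σ̂; sign = side of CL): 1:-C, 2:-C, 3:-B, 4:-C, 5:+C, 6:+C, 7:+C, 8:+A, 9:+A, 10:+C
Rule 2 (two of three consecutive points beyond the same 2σ limit) is satisfied at point 9.

rule 2 at point 9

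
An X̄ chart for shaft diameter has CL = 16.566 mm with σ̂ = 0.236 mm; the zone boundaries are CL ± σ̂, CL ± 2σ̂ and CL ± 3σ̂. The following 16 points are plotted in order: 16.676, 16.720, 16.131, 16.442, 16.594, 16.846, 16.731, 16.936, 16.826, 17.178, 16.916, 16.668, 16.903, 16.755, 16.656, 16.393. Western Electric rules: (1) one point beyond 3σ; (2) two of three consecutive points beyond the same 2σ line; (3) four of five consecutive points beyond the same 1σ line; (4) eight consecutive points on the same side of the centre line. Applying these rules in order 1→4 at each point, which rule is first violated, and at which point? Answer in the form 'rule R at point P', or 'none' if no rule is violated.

rule 3 at point 10

Zone of each point (C = within 1σ̂, B = 1σ̂–2σ̂, A = 2σ̂–3σ̂, * = beyond 3σ̂; sign = side of CL): 1:+C, 2:+C, 3:-B, 4:-C, 5:+C, 6:+B, 7:+C, 8:+B, 9:+B, 10:+A, 11:+B, 12:+C, 13:+B, 14:+C, 15:+C, 16:-C
Rule 3 (four of five consecutive points beyond the same 1σ limit) is satisfied at point 10.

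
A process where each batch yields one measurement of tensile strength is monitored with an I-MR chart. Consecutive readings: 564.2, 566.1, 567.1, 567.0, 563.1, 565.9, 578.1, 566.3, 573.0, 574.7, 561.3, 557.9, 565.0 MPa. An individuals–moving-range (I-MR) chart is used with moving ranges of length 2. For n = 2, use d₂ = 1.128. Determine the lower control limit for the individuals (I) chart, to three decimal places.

552.272

X̄ = (564.2 + 566.1 + 567.1 + 567.0 + 563.1 + 565.9 + 578.1 + 566.3 + 573.0 + 574.7 + 561.3 + 557.9 + 565.0) / 13 = 566.9000
Moving ranges: 1.9, 1.0, 0.1, 3.9, 2.8, 12.2, 11.8, 6.7, 1.7, 13.4, 3.4, 7.1; M̄R̄ = 66.0000 / 12 = 5.5000
LCL = X̄ − 3·M̄R̄/d₂ = 566.9000 − 3 × 5.5000 / 1.128 = 552.2723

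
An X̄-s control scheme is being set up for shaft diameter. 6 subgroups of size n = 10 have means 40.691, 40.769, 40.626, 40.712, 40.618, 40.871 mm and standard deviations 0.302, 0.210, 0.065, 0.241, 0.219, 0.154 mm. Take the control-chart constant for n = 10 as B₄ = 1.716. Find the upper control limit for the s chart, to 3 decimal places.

0.341

s̄ = (0.302 + 0.210 + 0.065 + 0.241 + 0.219 + 0.154) / 6 = 0.1985
UCL_s = B₄·s̄ = 1.716 × 0.1985 = 0.3406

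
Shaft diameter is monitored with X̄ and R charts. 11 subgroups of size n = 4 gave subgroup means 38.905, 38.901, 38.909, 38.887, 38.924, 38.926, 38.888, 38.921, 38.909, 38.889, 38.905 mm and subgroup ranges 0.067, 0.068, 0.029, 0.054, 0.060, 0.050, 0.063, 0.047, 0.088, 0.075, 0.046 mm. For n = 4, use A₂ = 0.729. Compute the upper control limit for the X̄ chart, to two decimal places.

X̄̄ = (38.905 + 38.901 + 38.909 + 38.887 + 38.924 + 38.926 + 38.888 + 38.921 + 38.909 + 38.889 + 38.905) / 11 = 427.9640 / 11 = 38.9058
R̄ = (0.067 + 0.068 + 0.029 + 0.054 + 0.060 + 0.050 + 0.063 + 0.047 + 0.088 + 0.075 + 0.046) / 11 = 0.6470 / 11 = 0.0588
UCL = X̄̄ + A₂·R̄ = 38.9058 + 0.729 × 0.0588 = 38.9487

38.95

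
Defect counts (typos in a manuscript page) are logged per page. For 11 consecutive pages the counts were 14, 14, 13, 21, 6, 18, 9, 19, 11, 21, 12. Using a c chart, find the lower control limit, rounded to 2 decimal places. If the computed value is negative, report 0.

2.99

c̄ = (14 + 14 + 13 + 21 + 6 + 18 + 9 + 19 + 11 + 21 + 12) / 11 = 158 / 11 = 14.3636
LCL = c̄ − 3√c̄ = 14.3636 − 3 × 3.7899 = 2.9938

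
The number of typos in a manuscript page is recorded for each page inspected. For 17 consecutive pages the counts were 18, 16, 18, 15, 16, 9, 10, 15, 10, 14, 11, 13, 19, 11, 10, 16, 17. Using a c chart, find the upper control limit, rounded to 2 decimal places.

c̄ = (18 + 16 + 18 + 15 + 16 + 9 + 10 + 15 + 10 + 14 + 11 + 13 + 19 + 11 + 10 + 16 + 17) / 17 = 238 / 17 = 14.0000
UCL = c̄ + 3√c̄ = 14.0000 + 3 × √14.0000 = 14.0000 + 3 × 3.7417 = 25.2250

25.22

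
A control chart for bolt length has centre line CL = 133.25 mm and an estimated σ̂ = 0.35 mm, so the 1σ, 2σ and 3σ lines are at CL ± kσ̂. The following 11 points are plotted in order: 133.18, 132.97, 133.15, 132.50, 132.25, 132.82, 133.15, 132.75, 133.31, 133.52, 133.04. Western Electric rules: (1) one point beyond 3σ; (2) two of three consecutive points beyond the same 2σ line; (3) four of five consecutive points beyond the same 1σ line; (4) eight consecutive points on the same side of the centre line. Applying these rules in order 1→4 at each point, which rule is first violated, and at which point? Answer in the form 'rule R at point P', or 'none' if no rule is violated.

rule 2 at point 5

Zone of each point (C = within 1σ̂, B = 1σ̂–2σ̂, A = 2σ̂–3σ̂, * = beyond 3σ̂; sign = side of CL): 1:-C, 2:-C, 3:-C, 4:-A, 5:-A, 6:-B, 7:-C, 8:-B, 9:+C, 10:+C, 11:-C
Rule 2 (two of three consecutive points beyond the same 2σ limit) is satisfied at point 5.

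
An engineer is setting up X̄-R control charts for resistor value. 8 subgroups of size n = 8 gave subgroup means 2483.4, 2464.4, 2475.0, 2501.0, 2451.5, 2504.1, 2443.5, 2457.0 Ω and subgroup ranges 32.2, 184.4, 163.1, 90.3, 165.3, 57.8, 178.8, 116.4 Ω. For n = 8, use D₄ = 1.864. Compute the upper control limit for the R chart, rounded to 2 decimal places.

R̄ = (32.2 + 184.4 + 163.1 + 90.3 + 165.3 + 57.8 + 178.8 + 116.4) / 8 = 988.3000 / 8 = 123.5375
UCL_R = D₄·R̄ = 1.864 × 123.5375 = 230.2739

230.27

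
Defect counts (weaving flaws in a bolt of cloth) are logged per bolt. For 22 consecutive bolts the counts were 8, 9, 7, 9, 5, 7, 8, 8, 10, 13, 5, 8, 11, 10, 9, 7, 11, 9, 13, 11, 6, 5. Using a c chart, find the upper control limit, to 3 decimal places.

17.384

c̄ = (8 + 9 + 7 + 9 + 5 + 7 + 8 + 8 + 10 + 13 + 5 + 8 + 11 + 10 + 9 + 7 + 11 + 9 + 13 + 11 + 6 + 5) / 22 = 189 / 22 = 8.5909
UCL = c̄ + 3√c̄ = 8.5909 + 3 × √8.5909 = 8.5909 + 3 × 2.9310 = 17.3840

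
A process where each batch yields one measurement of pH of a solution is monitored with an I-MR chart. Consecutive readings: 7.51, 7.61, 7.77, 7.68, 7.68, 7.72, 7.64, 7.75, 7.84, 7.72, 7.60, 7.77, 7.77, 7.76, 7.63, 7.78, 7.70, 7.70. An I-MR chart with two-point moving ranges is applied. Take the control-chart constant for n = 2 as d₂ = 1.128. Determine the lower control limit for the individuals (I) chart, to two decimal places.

X̄ = (7.51 + 7.61 + 7.77 + 7.68 + 7.68 + 7.72 + 7.64 + 7.75 + 7.84 + 7.72 + 7.60 + 7.77 + 7.77 + 7.76 + 7.63 + 7.78 + 7.70 + 7.70) / 18 = 7.7017
Moving ranges: 0.10, 0.16, 0.09, 0.00, 0.04, 0.08, 0.11, 0.09, 0.12, 0.12, 0.17, 0.00, 0.01, 0.13, 0.15, 0.08, 0.00; M̄R̄ = 1.4500 / 17 = 0.0853
LCL = X̄ − 3·M̄R̄/d₂ = 7.7017 − 3 × 0.0853 / 1.128 = 7.4748

7.47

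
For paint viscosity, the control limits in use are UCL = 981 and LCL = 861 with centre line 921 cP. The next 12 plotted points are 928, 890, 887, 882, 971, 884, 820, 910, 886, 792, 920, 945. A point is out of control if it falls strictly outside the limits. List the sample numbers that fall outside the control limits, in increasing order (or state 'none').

7, 10

Compare each point to [861, 981]: sample 7 = 820 < LCL; sample 10 = 792 < LCL.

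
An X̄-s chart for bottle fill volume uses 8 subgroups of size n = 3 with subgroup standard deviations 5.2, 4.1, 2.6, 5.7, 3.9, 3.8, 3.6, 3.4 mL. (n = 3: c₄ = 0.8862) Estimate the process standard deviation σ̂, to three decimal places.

4.556

s̄ = (5.2 + 4.1 + 2.6 + 5.7 + 3.9 + 3.8 + 3.6 + 3.4) / 8 = 4.0375
σ̂ = s̄ / c₄ = 4.0375 / 0.8862 = 4.5560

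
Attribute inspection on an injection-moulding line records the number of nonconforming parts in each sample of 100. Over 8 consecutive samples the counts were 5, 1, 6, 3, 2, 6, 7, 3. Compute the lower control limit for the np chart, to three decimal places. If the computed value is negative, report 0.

0.000

p̄ = Σdᵢ / (k·n) = 33 / (8 × 100) = 0.04125
LCL = np̄ − 3·√(np̄(1−p̄)) = 4.1250 − 3 × 1.9887 = -1.8410 → 0 (negative, so LCL = 0)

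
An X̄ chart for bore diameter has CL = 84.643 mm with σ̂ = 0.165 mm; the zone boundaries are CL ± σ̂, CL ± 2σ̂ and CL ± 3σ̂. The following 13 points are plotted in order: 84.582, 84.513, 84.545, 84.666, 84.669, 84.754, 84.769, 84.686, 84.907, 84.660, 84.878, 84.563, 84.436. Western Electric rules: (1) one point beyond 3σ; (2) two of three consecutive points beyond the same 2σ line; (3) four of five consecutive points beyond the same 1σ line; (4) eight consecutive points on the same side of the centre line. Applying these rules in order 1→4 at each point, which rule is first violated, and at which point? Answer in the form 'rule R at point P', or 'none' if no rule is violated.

Zone of each point (C = within 1σ̂, B = 1σ̂–2σ̂, A = 2σ̂–3σ̂, * = beyond 3σ̂; sign = side of CL): 1:-C, 2:-C, 3:-C, 4:+C, 5:+C, 6:+C, 7:+C, 8:+C, 9:+B, 10:+C, 11:+B, 12:-C, 13:-B
Rule 4 (eight consecutive points on the same side of the centre line) is satisfied at point 11.

rule 4 at point 11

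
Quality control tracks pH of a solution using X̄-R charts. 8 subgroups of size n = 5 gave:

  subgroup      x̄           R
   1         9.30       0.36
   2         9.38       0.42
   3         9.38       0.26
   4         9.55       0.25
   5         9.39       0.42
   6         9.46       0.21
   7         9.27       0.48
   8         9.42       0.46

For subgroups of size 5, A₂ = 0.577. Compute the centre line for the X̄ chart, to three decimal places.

X̄̄ = (9.30 + 9.38 + 9.38 + 9.55 + 9.39 + 9.46 + 9.27 + 9.42) / 8 = 75.1500 / 8 = 9.3938
CL = X̄̄ = 9.3938

9.394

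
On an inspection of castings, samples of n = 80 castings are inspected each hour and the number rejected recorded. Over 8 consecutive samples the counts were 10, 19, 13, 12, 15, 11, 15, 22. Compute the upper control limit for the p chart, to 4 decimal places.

p̄ = Σdᵢ / (k·n) = 117 / (8 × 80) = 0.18281
UCL = p̄ + 3·√(p̄(1−p̄)/n) = 0.18281 + 3 × √(0.18281×0.81719/80) = 0.18281 + 3 × 0.04321 = 0.31245

0.3125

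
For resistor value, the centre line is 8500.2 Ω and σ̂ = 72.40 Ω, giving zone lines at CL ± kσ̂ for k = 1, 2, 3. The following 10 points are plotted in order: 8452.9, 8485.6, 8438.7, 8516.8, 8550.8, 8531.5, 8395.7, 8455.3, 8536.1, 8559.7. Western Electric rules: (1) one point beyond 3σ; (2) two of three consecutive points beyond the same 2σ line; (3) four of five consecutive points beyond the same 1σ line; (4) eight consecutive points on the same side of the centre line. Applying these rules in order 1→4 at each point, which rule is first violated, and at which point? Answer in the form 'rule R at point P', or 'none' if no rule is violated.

Zone of each point (C = within 1σ̂, B = 1σ̂–2σ̂, A = 2σ̂–3σ̂, * = beyond 3σ̂; sign = side of CL): 1:-C, 2:-C, 3:-C, 4:+C, 5:+C, 6:+C, 7:-B, 8:-C, 9:+C, 10:+C
No rule fires across all 10 points.

none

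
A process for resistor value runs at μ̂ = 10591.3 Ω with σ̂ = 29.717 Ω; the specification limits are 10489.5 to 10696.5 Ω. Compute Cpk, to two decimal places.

Cpu = (USL − μ̂) / (3σ̂) = (10696.5 − 10591.3) / (3 × 29.717) = 1.1800; Cpl = (μ̂ − LSL) / (3σ̂) = (10591.3 − 10489.5) / (3 × 29.717) = 1.1419; Cpk = min(Cpu, Cpl) = 1.1419

1.14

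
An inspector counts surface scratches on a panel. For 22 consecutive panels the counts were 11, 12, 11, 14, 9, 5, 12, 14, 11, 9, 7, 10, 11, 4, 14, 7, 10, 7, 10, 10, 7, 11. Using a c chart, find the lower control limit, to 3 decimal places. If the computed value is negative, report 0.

0.418

c̄ = (11 + 12 + 11 + 14 + 9 + 5 + 12 + 14 + 11 + 9 + 7 + 10 + 11 + 4 + 14 + 7 + 10 + 7 + 10 + 10 + 7 + 11) / 22 = 216 / 22 = 9.8182
LCL = c̄ − 3√c̄ = 9.8182 − 3 × 3.1334 = 0.4180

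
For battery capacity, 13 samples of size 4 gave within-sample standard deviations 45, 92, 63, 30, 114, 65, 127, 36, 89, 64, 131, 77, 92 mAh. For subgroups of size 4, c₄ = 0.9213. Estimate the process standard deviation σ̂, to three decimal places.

85.581

s̄ = (45 + 92 + 63 + 30 + 114 + 65 + 127 + 36 + 89 + 64 + 131 + 77 + 92) / 13 = 78.8462
σ̂ = s̄ / c₄ = 78.8462 / 0.9213 = 85.5814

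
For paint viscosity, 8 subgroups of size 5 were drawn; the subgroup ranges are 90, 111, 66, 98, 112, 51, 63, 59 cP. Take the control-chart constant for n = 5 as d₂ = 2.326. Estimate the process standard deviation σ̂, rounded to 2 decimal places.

R̄ = (90 + 111 + 66 + 98 + 112 + 51 + 63 + 59) / 8 = 81.2500
σ̂ = R̄ / d₂ = 81.2500 / 2.326 = 34.9312

34.93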